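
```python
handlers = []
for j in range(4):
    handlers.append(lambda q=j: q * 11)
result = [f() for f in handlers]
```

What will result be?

Step 1: Default arg q=j captures j at each iteration.
Step 2: handlers[k] has q defaulting to k, returns k * 11.
Step 3: result = [0, 11, 22, 33]

The answer is [0, 11, 22, 33].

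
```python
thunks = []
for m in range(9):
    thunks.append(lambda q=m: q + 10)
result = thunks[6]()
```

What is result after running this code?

Step 1: Default argument q=m captures m's value at definition time.
Step 2: thunks[6] was defined when m = 6, so q defaults to 6.
Step 3: result = 6 + 10 = 16 (default arg fixes the late binding issue)

The answer is 16.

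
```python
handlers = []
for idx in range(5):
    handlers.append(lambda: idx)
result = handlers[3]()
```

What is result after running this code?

Step 1: The loop creates 5 lambdas, all referencing the same variable idx.
Step 2: After the loop, idx = 4 (final value).
Step 3: handlers[3]() looks up idx at call time and finds 4. This is the late binding gotcha. result = 4

The answer is 4.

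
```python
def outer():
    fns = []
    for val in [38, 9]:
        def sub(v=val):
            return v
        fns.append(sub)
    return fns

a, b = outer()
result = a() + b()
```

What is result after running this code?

Step 1: Default argument v=val captures val at each iteration.
Step 2: a() returns 38 (captured at first iteration), b() returns 9 (captured at second).
Step 3: result = 38 + 9 = 47

The answer is 47.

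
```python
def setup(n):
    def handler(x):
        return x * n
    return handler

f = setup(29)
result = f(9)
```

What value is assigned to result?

Step 1: setup(29) creates a closure capturing n = 29.
Step 2: f(9) computes 9 * 29 = 261.
Step 3: result = 261

The answer is 261.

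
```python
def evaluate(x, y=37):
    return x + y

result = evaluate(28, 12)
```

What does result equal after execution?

Step 1: evaluate(28, 12) overrides default y with 12.
Step 2: Returns 28 + 12 = 40.
Step 3: result = 40

The answer is 40.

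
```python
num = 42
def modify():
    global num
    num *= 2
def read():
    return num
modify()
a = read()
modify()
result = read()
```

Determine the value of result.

Step 1: num = 42.
Step 2: First modify(): num = 42 * 2 = 84.
Step 3: Second modify(): num = 84 * 2 = 168.
Step 4: read() returns 168

The answer is 168.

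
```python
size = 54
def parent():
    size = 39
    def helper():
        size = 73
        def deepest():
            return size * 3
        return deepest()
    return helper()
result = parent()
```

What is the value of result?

Step 1: deepest() looks up size through LEGB: not local, finds size = 73 in enclosing helper().
Step 2: Returns 73 * 3 = 219.
Step 3: result = 219

The answer is 219.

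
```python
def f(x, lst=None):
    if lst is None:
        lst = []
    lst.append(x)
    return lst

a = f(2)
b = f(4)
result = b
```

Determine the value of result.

Step 1: None default with guard creates a NEW list each call.
Step 2: a = [2] (fresh list). b = [4] (another fresh list).
Step 3: result = [4] (this is the fix for mutable default)

The answer is [4].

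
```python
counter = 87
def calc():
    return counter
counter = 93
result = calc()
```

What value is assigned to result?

Step 1: counter is first set to 87, then reassigned to 93.
Step 2: calc() is called after the reassignment, so it looks up the current global counter = 93.
Step 3: result = 93

The answer is 93.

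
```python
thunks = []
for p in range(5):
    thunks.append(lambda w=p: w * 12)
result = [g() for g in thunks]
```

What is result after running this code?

Step 1: Default arg w=p captures p at each iteration.
Step 2: thunks[k] has w defaulting to k, returns k * 12.
Step 3: result = [0, 12, 24, 36, 48]

The answer is [0, 12, 24, 36, 48].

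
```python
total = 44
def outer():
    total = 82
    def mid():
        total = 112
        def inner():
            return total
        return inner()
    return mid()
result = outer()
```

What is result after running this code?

Step 1: Three levels of shadowing: global 44, outer 82, mid 112.
Step 2: inner() finds total = 112 in enclosing mid() scope.
Step 3: result = 112

The answer is 112.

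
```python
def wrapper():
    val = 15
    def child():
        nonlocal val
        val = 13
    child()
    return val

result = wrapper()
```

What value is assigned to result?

Step 1: wrapper() sets val = 15.
Step 2: child() uses nonlocal to reassign val = 13.
Step 3: result = 13

The answer is 13.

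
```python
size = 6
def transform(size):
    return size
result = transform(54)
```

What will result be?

Step 1: Global size = 6.
Step 2: transform(54) takes parameter size = 54, which shadows the global.
Step 3: result = 54

The answer is 54.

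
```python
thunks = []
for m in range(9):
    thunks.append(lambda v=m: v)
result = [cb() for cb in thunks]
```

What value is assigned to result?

Step 1: Default arg v=m captures m at each iteration.
Step 2: Each lambda has its own default: 0, 1, ..., 8.
Step 3: result = [0, 1, 2, 3, 4, 5, 6, 7, 8]

The answer is [0, 1, 2, 3, 4, 5, 6, 7, 8].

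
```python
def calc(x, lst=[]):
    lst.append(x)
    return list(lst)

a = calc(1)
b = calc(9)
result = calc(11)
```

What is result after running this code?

Step 1: Default list is shared. list() creates copies for return values.
Step 2: Internal list grows: [1] -> [1, 9] -> [1, 9, 11].
Step 3: result = [1, 9, 11]

The answer is [1, 9, 11].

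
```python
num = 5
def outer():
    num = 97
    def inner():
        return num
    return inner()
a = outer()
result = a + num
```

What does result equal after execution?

Step 1: outer() has local num = 97. inner() reads from enclosing.
Step 2: outer() returns 97. Global num = 5 unchanged.
Step 3: result = 97 + 5 = 102

The answer is 102.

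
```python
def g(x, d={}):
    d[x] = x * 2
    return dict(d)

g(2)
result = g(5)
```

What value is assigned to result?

Step 1: Mutable default dict is shared across calls.
Step 2: First call adds 2: 4. Second call adds 5: 10.
Step 3: result = {2: 4, 5: 10}

The answer is {2: 4, 5: 10}.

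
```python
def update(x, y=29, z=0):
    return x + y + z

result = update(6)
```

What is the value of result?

Step 1: update(6) uses defaults y = 29, z = 0.
Step 2: Returns 6 + 29 + 0 = 35.
Step 3: result = 35

The answer is 35.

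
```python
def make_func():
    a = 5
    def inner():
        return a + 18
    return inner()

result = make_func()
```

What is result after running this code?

Step 1: make_func() defines a = 5.
Step 2: inner() reads a = 5 from enclosing scope, returns 5 + 18 = 23.
Step 3: result = 23

The answer is 23.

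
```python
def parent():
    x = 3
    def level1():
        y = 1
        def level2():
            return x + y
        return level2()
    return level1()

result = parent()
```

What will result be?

Step 1: x = 3 in parent. y = 1 in level1.
Step 2: level2() reads x = 3 and y = 1 from enclosing scopes.
Step 3: result = 3 + 1 = 4

The answer is 4.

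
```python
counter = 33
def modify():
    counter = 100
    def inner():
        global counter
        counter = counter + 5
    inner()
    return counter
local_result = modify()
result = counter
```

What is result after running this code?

Step 1: Global counter = 33. modify() creates local counter = 100.
Step 2: inner() declares global counter and adds 5: global counter = 33 + 5 = 38.
Step 3: modify() returns its local counter = 100 (unaffected by inner).
Step 4: result = global counter = 38

The answer is 38.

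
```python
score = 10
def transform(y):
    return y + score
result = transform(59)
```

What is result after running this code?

Step 1: score = 10 is defined globally.
Step 2: transform(59) uses parameter y = 59 and looks up score from global scope = 10.
Step 3: result = 59 + 10 = 69

The answer is 69.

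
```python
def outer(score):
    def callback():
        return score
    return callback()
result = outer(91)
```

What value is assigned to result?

Step 1: outer(91) binds parameter score = 91.
Step 2: callback() looks up score in enclosing scope and finds the parameter score = 91.
Step 3: result = 91

The answer is 91.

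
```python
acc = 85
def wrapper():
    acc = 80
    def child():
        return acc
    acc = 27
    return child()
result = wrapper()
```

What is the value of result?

Step 1: wrapper() sets acc = 80, then later acc = 27.
Step 2: child() is called after acc is reassigned to 27. Closures capture variables by reference, not by value.
Step 3: result = 27

The answer is 27.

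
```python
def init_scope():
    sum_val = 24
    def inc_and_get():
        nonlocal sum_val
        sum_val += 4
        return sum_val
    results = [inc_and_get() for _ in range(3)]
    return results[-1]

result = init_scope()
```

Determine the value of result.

Step 1: sum_val = 24.
Step 2: Three calls to inc_and_get(), each adding 4.
Step 3: Last value = 24 + 4 * 3 = 36

The answer is 36.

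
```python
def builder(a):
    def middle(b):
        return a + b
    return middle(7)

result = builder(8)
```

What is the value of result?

Step 1: builder(8) passes a = 8.
Step 2: middle(7) has b = 7, reads a = 8 from enclosing.
Step 3: result = 8 + 7 = 15

The answer is 15.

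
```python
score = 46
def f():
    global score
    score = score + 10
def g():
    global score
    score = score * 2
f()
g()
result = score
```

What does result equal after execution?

Step 1: score = 46.
Step 2: f() adds 10: score = 46 + 10 = 56.
Step 3: g() doubles: score = 56 * 2 = 112.
Step 4: result = 112

The answer is 112.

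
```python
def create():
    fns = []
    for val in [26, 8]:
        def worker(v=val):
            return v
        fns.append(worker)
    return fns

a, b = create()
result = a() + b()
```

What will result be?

Step 1: Default argument v=val captures val at each iteration.
Step 2: a() returns 26 (captured at first iteration), b() returns 8 (captured at second).
Step 3: result = 26 + 8 = 34

The answer is 34.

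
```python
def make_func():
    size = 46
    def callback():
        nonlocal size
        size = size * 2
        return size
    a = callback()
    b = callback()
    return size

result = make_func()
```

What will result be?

Step 1: size starts at 46.
Step 2: First callback(): size = 46 * 2 = 92.
Step 3: Second callback(): size = 92 * 2 = 184.
Step 4: result = 184

The answer is 184.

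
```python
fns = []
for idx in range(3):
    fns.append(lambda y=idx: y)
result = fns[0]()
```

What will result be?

Step 1: Default argument y=idx captures idx's value at each iteration.
Step 2: fns[0] captured y = 0 when idx was 0.
Step 3: result = 0

The answer is 0.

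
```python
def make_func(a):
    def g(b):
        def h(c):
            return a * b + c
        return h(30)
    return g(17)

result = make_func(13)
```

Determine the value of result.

Step 1: a = 13, b = 17, c = 30.
Step 2: h() computes a * b + c = 13 * 17 + 30 = 251.
Step 3: result = 251

The answer is 251.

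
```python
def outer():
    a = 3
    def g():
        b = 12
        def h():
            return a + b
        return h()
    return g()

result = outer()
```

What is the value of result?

Step 1: outer() defines a = 3. g() defines b = 12.
Step 2: h() accesses both from enclosing scopes: a = 3, b = 12.
Step 3: result = 3 + 12 = 15

The answer is 15.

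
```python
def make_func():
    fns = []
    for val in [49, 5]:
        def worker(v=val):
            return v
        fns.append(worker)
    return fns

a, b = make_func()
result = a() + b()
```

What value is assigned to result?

Step 1: Default argument v=val captures val at each iteration.
Step 2: a() returns 49 (captured at first iteration), b() returns 5 (captured at second).
Step 3: result = 49 + 5 = 54

The answer is 54.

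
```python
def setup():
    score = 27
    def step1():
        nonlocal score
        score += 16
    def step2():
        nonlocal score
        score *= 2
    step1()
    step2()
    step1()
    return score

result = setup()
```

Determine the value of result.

Step 1: score = 27.
Step 2: step1(): score = 27 + 16 = 43.
Step 3: step2(): score = 43 * 2 = 86.
Step 4: step1(): score = 86 + 16 = 102. result = 102

The answer is 102.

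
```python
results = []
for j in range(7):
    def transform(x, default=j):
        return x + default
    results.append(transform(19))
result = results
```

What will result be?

Step 1: Default argument default=j is evaluated at function definition time.
Step 2: Each iteration creates transform with default = current j value.
Step 3: transform(19) returns 19 + default. results = [19, 20, 21, 22, 23, 24, 25]

The answer is [19, 20, 21, 22, 23, 24, 25].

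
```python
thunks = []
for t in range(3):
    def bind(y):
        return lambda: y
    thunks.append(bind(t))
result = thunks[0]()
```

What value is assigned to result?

Step 1: bind(t) creates a new scope capturing y = t at call time.
Step 2: thunks[0] = bind(0), so its lambda captures y = 0.
Step 3: result = 0 (closure factory fixes late binding)

The answer is 0.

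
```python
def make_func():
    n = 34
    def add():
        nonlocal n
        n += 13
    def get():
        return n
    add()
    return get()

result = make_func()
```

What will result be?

Step 1: n = 34. add() modifies it via nonlocal, get() reads it.
Step 2: add() makes n = 34 + 13 = 47.
Step 3: get() returns 47. result = 47

The answer is 47.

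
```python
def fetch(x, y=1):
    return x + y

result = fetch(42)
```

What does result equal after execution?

Step 1: fetch(42) uses default y = 1.
Step 2: Returns 42 + 1 = 43.
Step 3: result = 43

The answer is 43.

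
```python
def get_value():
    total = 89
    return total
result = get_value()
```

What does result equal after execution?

Step 1: get_value() defines total = 89 in its local scope.
Step 2: return total finds the local variable total = 89.
Step 3: result = 89

The answer is 89.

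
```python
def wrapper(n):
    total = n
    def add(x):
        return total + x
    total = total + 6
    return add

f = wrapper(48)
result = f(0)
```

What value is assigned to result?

Step 1: wrapper(48) sets total = 48, then total = 48 + 6 = 54.
Step 2: Closures capture by reference, so add sees total = 54.
Step 3: f(0) returns 54 + 0 = 54

The answer is 54.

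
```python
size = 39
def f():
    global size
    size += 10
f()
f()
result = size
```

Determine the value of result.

Step 1: size = 39.
Step 2: First f(): size = 39 + 10 = 49.
Step 3: Second f(): size = 49 + 10 = 59. result = 59

The answer is 59.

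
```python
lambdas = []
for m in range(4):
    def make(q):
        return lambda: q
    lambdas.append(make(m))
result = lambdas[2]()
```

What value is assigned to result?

Step 1: make(m) creates a new scope capturing q = m at call time.
Step 2: lambdas[2] = make(2), so its lambda captures q = 2.
Step 3: result = 2 (closure factory fixes late binding)

The answer is 2.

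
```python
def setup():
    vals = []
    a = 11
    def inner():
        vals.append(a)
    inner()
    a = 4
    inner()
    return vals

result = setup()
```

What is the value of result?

Step 1: a = 11. inner() appends current a to vals.
Step 2: First inner(): appends 11. Then a = 4.
Step 3: Second inner(): appends 4 (closure sees updated a). result = [11, 4]

The answer is [11, 4].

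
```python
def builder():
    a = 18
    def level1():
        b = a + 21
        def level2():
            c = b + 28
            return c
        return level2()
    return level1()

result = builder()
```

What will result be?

Step 1: a = 18. b = a + 21 = 39.
Step 2: c = b + 28 = 39 + 28 = 67.
Step 3: result = 67

The answer is 67.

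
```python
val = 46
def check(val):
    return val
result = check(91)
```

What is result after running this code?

Step 1: Global val = 46.
Step 2: check(91) takes parameter val = 91, which shadows the global.
Step 3: result = 91

The answer is 91.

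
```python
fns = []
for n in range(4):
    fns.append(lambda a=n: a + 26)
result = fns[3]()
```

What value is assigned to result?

Step 1: Default argument a=n captures n's value at definition time.
Step 2: fns[3] was defined when n = 3, so a defaults to 3.
Step 3: result = 3 + 26 = 29 (default arg fixes the late binding issue)

The answer is 29.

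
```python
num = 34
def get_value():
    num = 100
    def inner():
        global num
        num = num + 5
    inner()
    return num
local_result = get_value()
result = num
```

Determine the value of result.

Step 1: Global num = 34. get_value() creates local num = 100.
Step 2: inner() declares global num and adds 5: global num = 34 + 5 = 39.
Step 3: get_value() returns its local num = 100 (unaffected by inner).
Step 4: result = global num = 39

The answer is 39.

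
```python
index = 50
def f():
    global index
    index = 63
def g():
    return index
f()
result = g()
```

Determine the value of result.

Step 1: index = 50.
Step 2: f() sets global index = 63.
Step 3: g() reads global index = 63. result = 63

The answer is 63.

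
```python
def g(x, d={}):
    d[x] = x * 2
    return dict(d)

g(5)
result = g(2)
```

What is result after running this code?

Step 1: Mutable default dict is shared across calls.
Step 2: First call adds 5: 10. Second call adds 2: 4.
Step 3: result = {5: 10, 2: 4}

The answer is {5: 10, 2: 4}.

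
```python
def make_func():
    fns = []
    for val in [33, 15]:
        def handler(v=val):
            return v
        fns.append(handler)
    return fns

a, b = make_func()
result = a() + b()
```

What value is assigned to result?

Step 1: Default argument v=val captures val at each iteration.
Step 2: a() returns 33 (captured at first iteration), b() returns 15 (captured at second).
Step 3: result = 33 + 15 = 48

The answer is 48.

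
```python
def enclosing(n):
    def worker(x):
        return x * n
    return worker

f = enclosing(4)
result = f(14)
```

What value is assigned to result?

Step 1: enclosing(4) creates a closure capturing n = 4.
Step 2: f(14) computes 14 * 4 = 56.
Step 3: result = 56

The answer is 56.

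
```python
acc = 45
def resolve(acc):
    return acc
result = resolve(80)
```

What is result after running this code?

Step 1: Global acc = 45.
Step 2: resolve(80) takes parameter acc = 80, which shadows the global.
Step 3: result = 80

The answer is 80.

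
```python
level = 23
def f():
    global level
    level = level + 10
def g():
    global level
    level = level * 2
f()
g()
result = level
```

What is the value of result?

Step 1: level = 23.
Step 2: f() adds 10: level = 23 + 10 = 33.
Step 3: g() doubles: level = 33 * 2 = 66.
Step 4: result = 66

The answer is 66.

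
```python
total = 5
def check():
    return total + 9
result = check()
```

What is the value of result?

Step 1: total = 5 is defined globally.
Step 2: check() looks up total from global scope = 5, then computes 5 + 9 = 14.
Step 3: result = 14

The answer is 14.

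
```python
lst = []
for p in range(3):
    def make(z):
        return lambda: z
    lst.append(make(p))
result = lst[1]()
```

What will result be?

Step 1: make(p) creates a new scope capturing z = p at call time.
Step 2: lst[1] = make(1), so its lambda captures z = 1.
Step 3: result = 1 (closure factory fixes late binding)

The answer is 1.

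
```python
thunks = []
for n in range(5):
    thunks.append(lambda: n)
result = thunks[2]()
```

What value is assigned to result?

Step 1: The loop creates 5 lambdas, all referencing the same variable n.
Step 2: After the loop, n = 4 (final value).
Step 3: thunks[2]() looks up n at call time and finds 4. This is the late binding gotcha. result = 4

The answer is 4.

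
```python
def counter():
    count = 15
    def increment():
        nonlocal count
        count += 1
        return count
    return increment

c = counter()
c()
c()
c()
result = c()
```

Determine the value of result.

Step 1: counter() creates closure with count = 15.
Step 2: Each c() call increments count via nonlocal. After 4 calls: 15 + 4 = 19.
Step 3: result = 19

The answer is 19.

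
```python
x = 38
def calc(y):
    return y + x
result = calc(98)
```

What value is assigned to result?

Step 1: x = 38 is defined globally.
Step 2: calc(98) uses parameter y = 98 and looks up x from global scope = 38.
Step 3: result = 98 + 38 = 136

The answer is 136.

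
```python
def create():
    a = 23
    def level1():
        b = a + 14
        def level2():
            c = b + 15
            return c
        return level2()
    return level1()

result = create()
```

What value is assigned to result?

Step 1: a = 23. b = a + 14 = 37.
Step 2: c = b + 15 = 37 + 15 = 52.
Step 3: result = 52

The answer is 52.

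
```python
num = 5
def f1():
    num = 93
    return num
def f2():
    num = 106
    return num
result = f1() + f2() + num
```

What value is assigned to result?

Step 1: Each function shadows global num with its own local.
Step 2: f1() returns 93, f2() returns 106.
Step 3: Global num = 5 is unchanged. result = 93 + 106 + 5 = 204

The answer is 204.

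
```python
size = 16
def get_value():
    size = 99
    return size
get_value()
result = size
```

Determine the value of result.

Step 1: size = 16 globally.
Step 2: get_value() creates a LOCAL size = 99 (no global keyword!).
Step 3: The global size is unchanged. result = 16

The answer is 16.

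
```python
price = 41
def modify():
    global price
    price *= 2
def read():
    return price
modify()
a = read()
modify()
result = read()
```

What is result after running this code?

Step 1: price = 41.
Step 2: First modify(): price = 41 * 2 = 82.
Step 3: Second modify(): price = 82 * 2 = 164.
Step 4: read() returns 164

The answer is 164.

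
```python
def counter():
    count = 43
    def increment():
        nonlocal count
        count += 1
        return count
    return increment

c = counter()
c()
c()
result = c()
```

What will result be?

Step 1: counter() creates closure with count = 43.
Step 2: Each c() call increments count via nonlocal. After 3 calls: 43 + 3 = 46.
Step 3: result = 46

The answer is 46.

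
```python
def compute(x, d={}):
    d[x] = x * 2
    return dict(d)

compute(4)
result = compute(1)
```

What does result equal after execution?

Step 1: Mutable default dict is shared across calls.
Step 2: First call adds 4: 8. Second call adds 1: 2.
Step 3: result = {4: 8, 1: 2}

The answer is {4: 8, 1: 2}.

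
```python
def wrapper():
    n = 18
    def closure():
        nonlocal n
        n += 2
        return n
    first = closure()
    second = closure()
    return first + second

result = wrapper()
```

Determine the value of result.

Step 1: n starts at 18.
Step 2: First call: n = 18 + 2 = 20, returns 20.
Step 3: Second call: n = 20 + 2 = 22, returns 22.
Step 4: result = 20 + 22 = 42

The answer is 42.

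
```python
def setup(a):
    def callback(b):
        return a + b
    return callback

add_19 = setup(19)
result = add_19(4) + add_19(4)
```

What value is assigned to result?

Step 1: add_19 captures a = 19.
Step 2: add_19(4) = 19 + 4 = 23, called twice.
Step 3: result = 23 + 23 = 46

The answer is 46.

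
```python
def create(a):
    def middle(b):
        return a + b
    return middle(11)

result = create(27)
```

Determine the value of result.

Step 1: create(27) passes a = 27.
Step 2: middle(11) has b = 11, reads a = 27 from enclosing.
Step 3: result = 27 + 11 = 38

The answer is 38.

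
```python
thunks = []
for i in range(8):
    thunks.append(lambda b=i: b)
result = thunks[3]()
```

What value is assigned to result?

Step 1: Default argument b=i captures i's value at each iteration.
Step 2: thunks[3] captured b = 3 when i was 3.
Step 3: result = 3

The answer is 3.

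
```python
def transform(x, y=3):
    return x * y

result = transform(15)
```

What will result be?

Step 1: transform(15) uses default y = 3.
Step 2: Returns 15 * 3 = 45.
Step 3: result = 45

The answer is 45.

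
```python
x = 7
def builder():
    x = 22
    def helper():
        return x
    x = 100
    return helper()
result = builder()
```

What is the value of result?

Step 1: builder() sets x = 22, then later x = 100.
Step 2: helper() is called after x is reassigned to 100. Closures capture variables by reference, not by value.
Step 3: result = 100

The answer is 100.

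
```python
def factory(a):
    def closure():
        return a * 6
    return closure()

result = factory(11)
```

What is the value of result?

Step 1: factory(11) binds parameter a = 11.
Step 2: closure() accesses a = 11 from enclosing scope.
Step 3: result = 11 * 6 = 66

The answer is 66.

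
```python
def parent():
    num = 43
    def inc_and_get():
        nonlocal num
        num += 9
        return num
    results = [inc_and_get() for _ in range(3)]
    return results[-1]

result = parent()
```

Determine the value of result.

Step 1: num = 43.
Step 2: Three calls to inc_and_get(), each adding 9.
Step 3: Last value = 43 + 9 * 3 = 70

The answer is 70.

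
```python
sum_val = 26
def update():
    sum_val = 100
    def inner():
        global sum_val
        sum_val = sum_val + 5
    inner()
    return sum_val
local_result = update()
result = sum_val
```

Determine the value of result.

Step 1: Global sum_val = 26. update() creates local sum_val = 100.
Step 2: inner() declares global sum_val and adds 5: global sum_val = 26 + 5 = 31.
Step 3: update() returns its local sum_val = 100 (unaffected by inner).
Step 4: result = global sum_val = 31

The answer is 31.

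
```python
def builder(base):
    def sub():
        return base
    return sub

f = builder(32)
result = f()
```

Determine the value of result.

Step 1: builder(32) creates closure capturing base = 32.
Step 2: f() returns the captured base = 32.
Step 3: result = 32

The answer is 32.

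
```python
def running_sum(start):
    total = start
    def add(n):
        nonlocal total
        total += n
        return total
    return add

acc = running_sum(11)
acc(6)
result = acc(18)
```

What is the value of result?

Step 1: running_sum(11) creates closure with total = 11.
Step 2: First acc(6): total = 11 + 6 = 17.
Step 3: Second acc(18): total = 17 + 18 = 35. result = 35

The answer is 35.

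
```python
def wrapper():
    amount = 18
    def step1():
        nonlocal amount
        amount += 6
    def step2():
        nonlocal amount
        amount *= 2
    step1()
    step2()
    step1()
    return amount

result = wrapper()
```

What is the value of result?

Step 1: amount = 18.
Step 2: step1(): amount = 18 + 6 = 24.
Step 3: step2(): amount = 24 * 2 = 48.
Step 4: step1(): amount = 48 + 6 = 54. result = 54

The answer is 54.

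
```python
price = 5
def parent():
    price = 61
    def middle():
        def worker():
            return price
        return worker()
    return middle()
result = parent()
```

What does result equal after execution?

Step 1: parent() defines price = 61. middle() and worker() have no local price.
Step 2: worker() checks local (none), enclosing middle() (none), enclosing parent() and finds price = 61.
Step 3: result = 61

The answer is 61.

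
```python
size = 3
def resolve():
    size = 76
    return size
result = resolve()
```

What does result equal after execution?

Step 1: Global size = 3.
Step 2: resolve() creates local size = 76, shadowing the global.
Step 3: Returns local size = 76. result = 76

The answer is 76.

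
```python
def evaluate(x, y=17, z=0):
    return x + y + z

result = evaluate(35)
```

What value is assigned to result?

Step 1: evaluate(35) uses defaults y = 17, z = 0.
Step 2: Returns 35 + 17 + 0 = 52.
Step 3: result = 52

The answer is 52.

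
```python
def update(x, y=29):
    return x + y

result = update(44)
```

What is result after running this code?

Step 1: update(44) uses default y = 29.
Step 2: Returns 44 + 29 = 73.
Step 3: result = 73

The answer is 73.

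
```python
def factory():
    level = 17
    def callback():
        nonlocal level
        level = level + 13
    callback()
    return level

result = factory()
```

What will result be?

Step 1: factory() sets level = 17.
Step 2: callback() uses nonlocal to modify level in factory's scope: level = 17 + 13 = 30.
Step 3: factory() returns the modified level = 30

The answer is 30.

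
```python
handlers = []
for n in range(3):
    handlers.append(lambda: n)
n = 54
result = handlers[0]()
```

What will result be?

Step 1: Lambdas capture the variable n by reference, not by value.
Step 2: After the loop, n is reassigned to 54.
Step 3: handlers[0]() looks up the current n = 54. result = 54

The answer is 54.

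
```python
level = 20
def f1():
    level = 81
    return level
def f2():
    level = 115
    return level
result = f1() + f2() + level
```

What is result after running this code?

Step 1: Each function shadows global level with its own local.
Step 2: f1() returns 81, f2() returns 115.
Step 3: Global level = 20 is unchanged. result = 81 + 115 + 20 = 216

The answer is 216.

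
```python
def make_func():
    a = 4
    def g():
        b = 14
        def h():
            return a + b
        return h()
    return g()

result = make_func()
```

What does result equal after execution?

Step 1: make_func() defines a = 4. g() defines b = 14.
Step 2: h() accesses both from enclosing scopes: a = 4, b = 14.
Step 3: result = 4 + 14 = 18

The answer is 18.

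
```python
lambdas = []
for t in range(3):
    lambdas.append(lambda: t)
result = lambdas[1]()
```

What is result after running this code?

Step 1: The loop creates 3 lambdas, all referencing the same variable t.
Step 2: After the loop, t = 2 (final value).
Step 3: lambdas[1]() looks up t at call time and finds 2. This is the late binding gotcha. result = 2

The answer is 2.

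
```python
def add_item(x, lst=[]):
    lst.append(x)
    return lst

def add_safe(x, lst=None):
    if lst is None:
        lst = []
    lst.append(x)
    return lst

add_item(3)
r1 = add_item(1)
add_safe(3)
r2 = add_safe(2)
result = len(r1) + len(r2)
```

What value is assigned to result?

Step 1: add_item shares mutable default: after 2 calls, lst = [3, 1], len = 2.
Step 2: add_safe creates fresh list each time: r2 = [2], len = 1.
Step 3: result = 2 + 1 = 3

The answer is 3.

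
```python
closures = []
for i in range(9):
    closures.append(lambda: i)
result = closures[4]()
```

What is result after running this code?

Step 1: The loop creates 9 lambdas, all referencing the same variable i.
Step 2: After the loop, i = 8 (final value).
Step 3: closures[4]() looks up i at call time and finds 8. This is the late binding gotcha. result = 8

The answer is 8.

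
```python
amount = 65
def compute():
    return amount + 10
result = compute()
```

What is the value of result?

Step 1: amount = 65 is defined globally.
Step 2: compute() looks up amount from global scope = 65, then computes 65 + 10 = 75.
Step 3: result = 75

The answer is 75.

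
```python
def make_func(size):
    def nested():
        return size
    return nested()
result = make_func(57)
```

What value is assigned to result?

Step 1: make_func(57) binds parameter size = 57.
Step 2: nested() looks up size in enclosing scope and finds the parameter size = 57.
Step 3: result = 57

The answer is 57.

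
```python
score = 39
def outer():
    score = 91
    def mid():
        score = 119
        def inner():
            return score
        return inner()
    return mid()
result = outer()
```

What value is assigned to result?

Step 1: Three levels of shadowing: global 39, outer 91, mid 119.
Step 2: inner() finds score = 119 in enclosing mid() scope.
Step 3: result = 119

The answer is 119.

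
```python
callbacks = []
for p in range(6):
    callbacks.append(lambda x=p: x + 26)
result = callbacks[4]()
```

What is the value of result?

Step 1: Default argument x=p captures p's value at definition time.
Step 2: callbacks[4] was defined when p = 4, so x defaults to 4.
Step 3: result = 4 + 26 = 30 (default arg fixes the late binding issue)

The answer is 30.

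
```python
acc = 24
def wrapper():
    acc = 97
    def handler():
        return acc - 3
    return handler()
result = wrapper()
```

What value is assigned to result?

Step 1: wrapper() shadows global acc with acc = 97.
Step 2: handler() finds acc = 97 in enclosing scope, computes 97 - 3 = 94.
Step 3: result = 94

The answer is 94.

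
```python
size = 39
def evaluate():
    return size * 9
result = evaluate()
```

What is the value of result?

Step 1: size = 39 is defined globally.
Step 2: evaluate() looks up size from global scope = 39, then computes 39 * 9 = 351.
Step 3: result = 351

The answer is 351.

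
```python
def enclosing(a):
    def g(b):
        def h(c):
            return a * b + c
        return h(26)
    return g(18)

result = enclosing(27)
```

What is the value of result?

Step 1: a = 27, b = 18, c = 26.
Step 2: h() computes a * b + c = 27 * 18 + 26 = 512.
Step 3: result = 512

The answer is 512.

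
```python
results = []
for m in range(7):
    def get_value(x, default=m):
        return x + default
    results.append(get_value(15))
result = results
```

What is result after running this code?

Step 1: Default argument default=m is evaluated at function definition time.
Step 2: Each iteration creates get_value with default = current m value.
Step 3: get_value(15) returns 15 + default. results = [15, 16, 17, 18, 19, 20, 21]

The answer is [15, 16, 17, 18, 19, 20, 21].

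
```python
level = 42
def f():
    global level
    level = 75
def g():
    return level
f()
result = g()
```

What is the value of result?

Step 1: level = 42.
Step 2: f() sets global level = 75.
Step 3: g() reads global level = 75. result = 75

The answer is 75.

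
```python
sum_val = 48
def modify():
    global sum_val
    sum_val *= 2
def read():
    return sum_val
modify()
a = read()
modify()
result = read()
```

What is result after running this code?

Step 1: sum_val = 48.
Step 2: First modify(): sum_val = 48 * 2 = 96.
Step 3: Second modify(): sum_val = 96 * 2 = 192.
Step 4: read() returns 192

The answer is 192.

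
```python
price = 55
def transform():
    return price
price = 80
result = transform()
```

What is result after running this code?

Step 1: price is first set to 55, then reassigned to 80.
Step 2: transform() is called after the reassignment, so it looks up the current global price = 80.
Step 3: result = 80

The answer is 80.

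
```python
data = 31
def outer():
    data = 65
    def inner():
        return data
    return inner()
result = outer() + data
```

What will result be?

Step 1: Global data = 31. outer() shadows with data = 65.
Step 2: inner() returns enclosing data = 65. outer() = 65.
Step 3: result = 65 + global data (31) = 96

The answer is 96.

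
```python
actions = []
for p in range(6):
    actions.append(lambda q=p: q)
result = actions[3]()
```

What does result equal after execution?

Step 1: Default argument q=p captures p's value at each iteration.
Step 2: actions[3] captured q = 3 when p was 3.
Step 3: result = 3

The answer is 3.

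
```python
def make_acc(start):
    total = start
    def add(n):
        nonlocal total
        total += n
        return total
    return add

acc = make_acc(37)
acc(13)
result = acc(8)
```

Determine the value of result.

Step 1: make_acc(37) creates closure with total = 37.
Step 2: First acc(13): total = 37 + 13 = 50.
Step 3: Second acc(8): total = 50 + 8 = 58. result = 58

The answer is 58.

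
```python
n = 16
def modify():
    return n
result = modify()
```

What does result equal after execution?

Step 1: n = 16 is defined in the global scope.
Step 2: modify() looks up n. No local n exists, so Python checks the global scope via LEGB rule and finds n = 16.
Step 3: result = 16

The answer is 16.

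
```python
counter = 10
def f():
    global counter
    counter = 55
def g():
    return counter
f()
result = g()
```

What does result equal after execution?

Step 1: counter = 10.
Step 2: f() sets global counter = 55.
Step 3: g() reads global counter = 55. result = 55

The answer is 55.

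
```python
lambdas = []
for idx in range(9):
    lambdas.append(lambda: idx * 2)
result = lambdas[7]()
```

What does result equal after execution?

Step 1: All lambdas reference the same variable idx (late binding).
Step 2: After the loop, idx = 8. Every lambda returns idx * 2.
Step 3: lambdas[7]() = 8 * 2 = 16

The answer is 16.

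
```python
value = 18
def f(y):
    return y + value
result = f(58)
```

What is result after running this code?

Step 1: value = 18 is defined globally.
Step 2: f(58) uses parameter y = 58 and looks up value from global scope = 18.
Step 3: result = 58 + 18 = 76

The answer is 76.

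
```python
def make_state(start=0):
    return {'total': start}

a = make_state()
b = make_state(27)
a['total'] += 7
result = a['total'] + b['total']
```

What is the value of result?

Step 1: make_state() returns a new dict each call (immutable default 0).
Step 2: a = {'total': 0}, b = {'total': 27}.
Step 3: a['total'] += 7 = 7. result = 7 + 27 = 34

The answer is 34.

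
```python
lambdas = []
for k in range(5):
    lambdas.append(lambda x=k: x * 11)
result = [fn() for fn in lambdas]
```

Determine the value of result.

Step 1: Default arg x=k captures k at each iteration.
Step 2: lambdas[k] has x defaulting to k, returns k * 11.
Step 3: result = [0, 11, 22, 33, 44]

The answer is [0, 11, 22, 33, 44].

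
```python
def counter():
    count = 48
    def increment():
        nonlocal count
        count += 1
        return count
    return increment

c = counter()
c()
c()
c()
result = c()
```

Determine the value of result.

Step 1: counter() creates closure with count = 48.
Step 2: Each c() call increments count via nonlocal. After 4 calls: 48 + 4 = 52.
Step 3: result = 52

The answer is 52.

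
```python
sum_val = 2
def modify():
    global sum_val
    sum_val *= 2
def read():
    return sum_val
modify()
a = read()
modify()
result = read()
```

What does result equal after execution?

Step 1: sum_val = 2.
Step 2: First modify(): sum_val = 2 * 2 = 4.
Step 3: Second modify(): sum_val = 4 * 2 = 8.
Step 4: read() returns 8

The answer is 8.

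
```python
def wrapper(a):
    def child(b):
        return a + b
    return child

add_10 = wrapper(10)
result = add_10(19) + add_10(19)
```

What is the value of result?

Step 1: add_10 captures a = 10.
Step 2: add_10(19) = 10 + 19 = 29, called twice.
Step 3: result = 29 + 29 = 58

The answer is 58.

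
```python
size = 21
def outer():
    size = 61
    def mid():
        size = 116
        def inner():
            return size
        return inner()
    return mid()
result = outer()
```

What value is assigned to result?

Step 1: Three levels of shadowing: global 21, outer 61, mid 116.
Step 2: inner() finds size = 116 in enclosing mid() scope.
Step 3: result = 116

The answer is 116.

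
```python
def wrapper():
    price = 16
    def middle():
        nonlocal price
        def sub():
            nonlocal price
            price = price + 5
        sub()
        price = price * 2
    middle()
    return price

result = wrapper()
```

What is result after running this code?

Step 1: price = 16.
Step 2: sub() adds 5: price = 16 + 5 = 21.
Step 3: middle() doubles: price = 21 * 2 = 42.
Step 4: result = 42

The answer is 42.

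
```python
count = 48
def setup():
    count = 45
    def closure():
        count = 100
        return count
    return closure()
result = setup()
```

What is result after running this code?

Step 1: Three scopes define count: global (48), setup (45), closure (100).
Step 2: closure() has its own local count = 100, which shadows both enclosing and global.
Step 3: result = 100 (local wins in LEGB)

The answer is 100.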